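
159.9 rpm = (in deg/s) 959.4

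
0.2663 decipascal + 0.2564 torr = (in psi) 0.004962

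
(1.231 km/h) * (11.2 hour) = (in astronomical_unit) 9.216e-08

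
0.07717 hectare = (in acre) 0.1907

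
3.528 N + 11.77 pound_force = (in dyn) 5.588e+06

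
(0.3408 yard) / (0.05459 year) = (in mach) 5.316e-10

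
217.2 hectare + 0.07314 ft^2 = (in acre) 536.7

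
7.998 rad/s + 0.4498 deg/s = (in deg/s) 458.7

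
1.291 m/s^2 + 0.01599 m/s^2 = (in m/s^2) 1.307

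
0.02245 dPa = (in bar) 2.245e-08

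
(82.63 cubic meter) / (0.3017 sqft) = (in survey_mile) 1.832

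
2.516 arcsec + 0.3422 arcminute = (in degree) 0.006402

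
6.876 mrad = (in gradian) 0.4377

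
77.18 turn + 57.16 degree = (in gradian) 3.094e+04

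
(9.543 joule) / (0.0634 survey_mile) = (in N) 0.09353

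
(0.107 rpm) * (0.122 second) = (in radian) 0.001367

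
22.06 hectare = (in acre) 54.51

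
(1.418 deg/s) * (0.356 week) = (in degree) 3.053e+05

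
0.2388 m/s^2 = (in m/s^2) 0.2388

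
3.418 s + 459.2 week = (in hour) 7.715e+04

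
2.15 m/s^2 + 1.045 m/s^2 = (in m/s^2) 3.195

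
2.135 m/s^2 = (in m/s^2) 2.135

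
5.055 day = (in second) 4.368e+05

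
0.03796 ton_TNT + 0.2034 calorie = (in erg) 1.588e+15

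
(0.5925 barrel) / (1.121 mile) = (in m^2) 5.222e-05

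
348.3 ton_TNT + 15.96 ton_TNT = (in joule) 1.524e+12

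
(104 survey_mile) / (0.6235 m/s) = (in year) 0.008512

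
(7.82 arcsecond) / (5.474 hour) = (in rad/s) 1.924e-09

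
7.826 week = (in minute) 7.889e+04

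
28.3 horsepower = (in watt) 2.11e+04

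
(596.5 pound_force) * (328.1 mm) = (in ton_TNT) 2.081e-07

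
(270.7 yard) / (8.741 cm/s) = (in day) 0.03278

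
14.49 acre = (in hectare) 5.864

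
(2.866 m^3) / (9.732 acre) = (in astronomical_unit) 4.864e-16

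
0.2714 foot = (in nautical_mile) 4.467e-05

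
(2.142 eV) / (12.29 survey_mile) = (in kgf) 1.769e-24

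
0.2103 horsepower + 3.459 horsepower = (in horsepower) 3.669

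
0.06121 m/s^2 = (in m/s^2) 0.06121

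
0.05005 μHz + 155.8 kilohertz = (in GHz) 0.0001558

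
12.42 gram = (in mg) 1.242e+04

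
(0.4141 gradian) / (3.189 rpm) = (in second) 0.01948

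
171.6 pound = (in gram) 7.784e+04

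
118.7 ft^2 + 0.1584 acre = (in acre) 0.1611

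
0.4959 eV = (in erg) 7.945e-13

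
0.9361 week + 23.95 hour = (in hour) 181.2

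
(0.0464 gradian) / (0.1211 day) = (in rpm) 6.652e-07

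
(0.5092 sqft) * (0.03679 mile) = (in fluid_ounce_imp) 9.858e+04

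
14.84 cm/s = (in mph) 0.332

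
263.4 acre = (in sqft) 1.147e+07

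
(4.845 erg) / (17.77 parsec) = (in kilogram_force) 9.01e-26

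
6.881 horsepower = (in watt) 5131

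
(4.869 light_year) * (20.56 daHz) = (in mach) 2.781e+16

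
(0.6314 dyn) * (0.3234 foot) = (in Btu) 5.899e-10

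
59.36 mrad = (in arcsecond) 1.224e+04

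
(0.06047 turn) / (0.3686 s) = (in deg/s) 59.06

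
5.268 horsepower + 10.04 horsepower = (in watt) 1.142e+04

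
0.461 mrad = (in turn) 7.337e-05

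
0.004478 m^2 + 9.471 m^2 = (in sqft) 102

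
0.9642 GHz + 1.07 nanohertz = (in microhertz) 9.642e+14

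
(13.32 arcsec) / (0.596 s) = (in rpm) 0.001035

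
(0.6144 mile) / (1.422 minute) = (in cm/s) 1159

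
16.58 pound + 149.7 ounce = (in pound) 25.94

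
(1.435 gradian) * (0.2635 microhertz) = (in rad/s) 5.94e-09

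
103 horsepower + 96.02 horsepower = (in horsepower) 199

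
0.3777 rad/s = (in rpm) 3.607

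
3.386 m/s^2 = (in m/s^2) 3.386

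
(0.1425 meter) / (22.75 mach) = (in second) 1.84e-05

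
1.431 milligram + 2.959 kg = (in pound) 6.523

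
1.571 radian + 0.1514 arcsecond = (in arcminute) 5401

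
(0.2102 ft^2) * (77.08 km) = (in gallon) 3.976e+05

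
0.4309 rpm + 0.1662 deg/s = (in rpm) 0.4586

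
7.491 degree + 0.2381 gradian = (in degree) 7.705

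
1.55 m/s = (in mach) 0.004552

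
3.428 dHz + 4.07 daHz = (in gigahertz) 4.104e-08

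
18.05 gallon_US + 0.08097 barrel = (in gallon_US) 21.45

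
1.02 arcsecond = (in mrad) 0.004945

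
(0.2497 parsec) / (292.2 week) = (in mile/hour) 9.753e+07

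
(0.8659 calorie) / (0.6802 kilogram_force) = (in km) 0.0005431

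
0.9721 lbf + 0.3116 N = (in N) 4.636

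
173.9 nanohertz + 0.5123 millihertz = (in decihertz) 0.005125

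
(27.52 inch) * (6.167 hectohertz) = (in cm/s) 4.311e+04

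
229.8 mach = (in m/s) 7.825e+04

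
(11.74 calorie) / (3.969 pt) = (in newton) 3.508e+04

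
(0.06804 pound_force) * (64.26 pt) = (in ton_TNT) 1.64e-12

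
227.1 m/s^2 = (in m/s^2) 227.1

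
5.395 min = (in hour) 0.08992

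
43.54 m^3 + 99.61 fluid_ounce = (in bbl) 273.9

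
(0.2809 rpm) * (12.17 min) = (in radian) 21.48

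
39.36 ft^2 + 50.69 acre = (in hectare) 20.51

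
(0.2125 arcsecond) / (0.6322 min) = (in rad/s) 2.716e-08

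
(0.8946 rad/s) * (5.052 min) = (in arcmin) 9.322e+05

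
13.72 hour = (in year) 0.001566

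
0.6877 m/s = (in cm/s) 68.77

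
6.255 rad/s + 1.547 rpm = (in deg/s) 367.7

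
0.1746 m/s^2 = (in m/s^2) 0.1746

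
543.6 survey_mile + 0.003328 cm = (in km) 874.8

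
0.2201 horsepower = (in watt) 164.1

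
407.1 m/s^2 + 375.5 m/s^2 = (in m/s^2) 782.6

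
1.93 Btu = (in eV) 1.271e+22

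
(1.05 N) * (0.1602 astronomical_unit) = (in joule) 2.516e+10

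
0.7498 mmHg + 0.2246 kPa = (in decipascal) 3246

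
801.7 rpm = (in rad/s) 83.95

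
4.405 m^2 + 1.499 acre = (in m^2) 6071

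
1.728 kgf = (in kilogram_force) 1.728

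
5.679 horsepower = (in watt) 4235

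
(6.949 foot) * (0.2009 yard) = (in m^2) 0.3891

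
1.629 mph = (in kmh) 2.622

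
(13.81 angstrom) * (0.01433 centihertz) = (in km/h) 7.124e-13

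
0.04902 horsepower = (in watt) 36.55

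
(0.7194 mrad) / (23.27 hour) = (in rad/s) 8.588e-09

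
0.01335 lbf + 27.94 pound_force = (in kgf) 12.68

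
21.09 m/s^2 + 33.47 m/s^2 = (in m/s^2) 54.56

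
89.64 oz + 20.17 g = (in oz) 90.35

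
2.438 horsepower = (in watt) 1818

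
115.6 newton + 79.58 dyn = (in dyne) 1.156e+07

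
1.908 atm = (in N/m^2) 1.933e+05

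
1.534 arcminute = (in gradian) 0.02841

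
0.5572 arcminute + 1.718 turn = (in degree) 618.5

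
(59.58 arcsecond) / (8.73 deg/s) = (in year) 6.011e-11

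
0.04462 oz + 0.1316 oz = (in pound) 0.01101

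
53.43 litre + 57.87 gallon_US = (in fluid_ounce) 9214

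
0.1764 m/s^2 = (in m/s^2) 0.1764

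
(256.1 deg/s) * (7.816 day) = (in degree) 1.729e+08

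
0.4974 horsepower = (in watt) 370.9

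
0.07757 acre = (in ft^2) 3379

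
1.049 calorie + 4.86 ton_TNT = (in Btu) 1.927e+07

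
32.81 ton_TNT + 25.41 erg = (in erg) 1.373e+18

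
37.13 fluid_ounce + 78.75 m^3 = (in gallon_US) 2.08e+04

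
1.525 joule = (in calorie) 0.3645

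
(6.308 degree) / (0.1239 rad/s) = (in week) 1.469e-06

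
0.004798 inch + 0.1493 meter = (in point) 423.6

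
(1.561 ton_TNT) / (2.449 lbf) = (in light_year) 6.337e-08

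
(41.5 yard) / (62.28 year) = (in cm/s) 1.932e-06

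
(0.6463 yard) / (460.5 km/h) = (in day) 5.347e-08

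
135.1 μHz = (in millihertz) 0.1351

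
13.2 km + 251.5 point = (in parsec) 4.278e-13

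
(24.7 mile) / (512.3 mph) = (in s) 173.6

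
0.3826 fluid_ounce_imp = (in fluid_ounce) 0.3676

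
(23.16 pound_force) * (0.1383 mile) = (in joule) 2.293e+04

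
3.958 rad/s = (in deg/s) 226.8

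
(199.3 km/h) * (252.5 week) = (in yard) 9.246e+09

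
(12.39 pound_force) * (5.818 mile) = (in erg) 5.16e+12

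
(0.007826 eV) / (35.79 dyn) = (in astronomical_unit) 2.342e-29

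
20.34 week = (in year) 0.3901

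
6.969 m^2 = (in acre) 0.001722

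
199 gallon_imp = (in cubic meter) 0.9047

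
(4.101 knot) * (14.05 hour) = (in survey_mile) 66.31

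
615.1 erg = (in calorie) 1.47e-05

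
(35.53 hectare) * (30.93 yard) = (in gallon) 2.655e+09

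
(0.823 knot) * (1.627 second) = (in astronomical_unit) 4.605e-12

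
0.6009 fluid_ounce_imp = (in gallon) 0.00451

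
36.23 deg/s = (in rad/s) 0.6323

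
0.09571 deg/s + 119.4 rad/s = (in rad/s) 119.4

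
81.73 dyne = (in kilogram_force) 8.334e-05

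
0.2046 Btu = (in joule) 215.9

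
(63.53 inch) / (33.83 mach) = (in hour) 3.891e-08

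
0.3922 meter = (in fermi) 3.922e+14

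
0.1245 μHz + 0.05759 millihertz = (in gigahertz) 5.771e-14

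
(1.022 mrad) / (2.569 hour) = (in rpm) 1.055e-06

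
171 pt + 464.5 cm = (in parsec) 1.525e-16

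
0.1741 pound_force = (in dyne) 7.744e+04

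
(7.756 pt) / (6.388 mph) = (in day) 1.109e-08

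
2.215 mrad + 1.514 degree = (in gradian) 1.823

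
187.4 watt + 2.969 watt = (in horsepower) 0.2553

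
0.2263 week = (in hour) 38.02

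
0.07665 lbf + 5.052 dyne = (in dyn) 3.41e+04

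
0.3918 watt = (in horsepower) 0.0005254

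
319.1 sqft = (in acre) 0.007326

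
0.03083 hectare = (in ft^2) 3319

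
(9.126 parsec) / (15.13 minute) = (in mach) 9.11e+11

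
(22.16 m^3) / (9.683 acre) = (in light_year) 5.977e-20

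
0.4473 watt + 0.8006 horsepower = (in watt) 597.5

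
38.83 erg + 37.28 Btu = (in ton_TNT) 9.401e-06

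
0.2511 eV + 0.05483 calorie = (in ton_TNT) 5.483e-11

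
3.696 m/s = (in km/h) 13.31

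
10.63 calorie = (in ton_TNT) 1.063e-08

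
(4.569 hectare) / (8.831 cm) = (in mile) 321.5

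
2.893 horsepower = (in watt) 2157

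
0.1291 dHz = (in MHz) 1.291e-08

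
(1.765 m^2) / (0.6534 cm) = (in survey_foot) 886.2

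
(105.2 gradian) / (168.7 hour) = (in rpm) 2.598e-05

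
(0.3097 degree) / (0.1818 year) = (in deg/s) 5.402e-08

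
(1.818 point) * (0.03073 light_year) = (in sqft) 2.007e+12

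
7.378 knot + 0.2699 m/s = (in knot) 7.903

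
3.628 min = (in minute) 3.628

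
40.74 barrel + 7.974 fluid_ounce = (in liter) 6477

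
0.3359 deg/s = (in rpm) 0.05598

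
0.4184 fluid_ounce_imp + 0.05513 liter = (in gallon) 0.0177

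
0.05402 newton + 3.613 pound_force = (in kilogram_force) 1.644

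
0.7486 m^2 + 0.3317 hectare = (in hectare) 0.3318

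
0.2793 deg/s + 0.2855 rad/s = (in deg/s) 16.64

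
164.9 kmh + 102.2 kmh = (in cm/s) 7419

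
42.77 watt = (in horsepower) 0.05736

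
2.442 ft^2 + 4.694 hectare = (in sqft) 5.053e+05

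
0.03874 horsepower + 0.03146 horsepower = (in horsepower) 0.0702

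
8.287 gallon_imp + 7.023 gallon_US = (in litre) 64.26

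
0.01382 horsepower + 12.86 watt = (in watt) 23.17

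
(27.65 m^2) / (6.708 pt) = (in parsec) 3.787e-13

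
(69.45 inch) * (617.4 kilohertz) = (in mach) 3199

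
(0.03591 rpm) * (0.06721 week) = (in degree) 8758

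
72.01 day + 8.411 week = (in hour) 3141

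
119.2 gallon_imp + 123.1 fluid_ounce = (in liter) 545.5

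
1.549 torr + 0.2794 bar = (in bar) 0.2815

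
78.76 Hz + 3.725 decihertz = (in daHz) 7.913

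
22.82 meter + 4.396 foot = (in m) 24.16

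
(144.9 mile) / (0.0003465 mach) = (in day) 22.88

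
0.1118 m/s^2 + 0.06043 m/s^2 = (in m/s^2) 0.1722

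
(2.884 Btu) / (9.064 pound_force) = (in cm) 7547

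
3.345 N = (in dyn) 3.345e+05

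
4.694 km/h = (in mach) 0.003829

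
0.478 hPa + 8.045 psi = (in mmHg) 416.4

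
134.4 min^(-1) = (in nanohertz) 2.24e+09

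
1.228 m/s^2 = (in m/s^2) 1.228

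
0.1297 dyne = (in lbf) 2.916e-07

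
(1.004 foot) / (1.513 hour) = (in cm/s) 0.005618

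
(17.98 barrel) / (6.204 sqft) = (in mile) 0.003082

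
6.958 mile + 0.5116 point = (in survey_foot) 3.674e+04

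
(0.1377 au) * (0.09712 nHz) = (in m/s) 2.001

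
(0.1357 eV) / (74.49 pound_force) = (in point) 1.86e-19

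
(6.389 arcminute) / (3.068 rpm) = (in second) 0.005785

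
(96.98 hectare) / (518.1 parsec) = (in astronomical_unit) 4.055e-25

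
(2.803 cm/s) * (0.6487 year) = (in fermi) 5.734e+20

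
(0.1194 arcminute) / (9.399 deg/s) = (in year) 6.714e-12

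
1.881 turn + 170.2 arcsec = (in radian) 11.82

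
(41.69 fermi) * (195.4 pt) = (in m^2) 2.874e-15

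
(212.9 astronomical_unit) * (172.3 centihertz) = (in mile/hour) 1.228e+14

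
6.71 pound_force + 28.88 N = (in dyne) 5.873e+06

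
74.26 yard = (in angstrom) 6.79e+11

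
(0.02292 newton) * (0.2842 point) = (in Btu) 2.178e-09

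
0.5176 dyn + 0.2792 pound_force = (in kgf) 0.1266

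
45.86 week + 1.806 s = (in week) 45.86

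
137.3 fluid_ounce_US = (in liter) 4.06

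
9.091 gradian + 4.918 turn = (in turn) 4.941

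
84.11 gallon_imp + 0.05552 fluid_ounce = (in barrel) 2.405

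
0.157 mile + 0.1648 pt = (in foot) 829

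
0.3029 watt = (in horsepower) 0.0004062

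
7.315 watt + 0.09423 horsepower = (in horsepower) 0.104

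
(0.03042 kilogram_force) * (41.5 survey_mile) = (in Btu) 18.88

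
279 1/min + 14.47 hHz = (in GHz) 1.452e-06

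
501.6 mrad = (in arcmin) 1724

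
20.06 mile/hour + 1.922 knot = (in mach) 0.02924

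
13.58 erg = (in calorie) 3.246e-07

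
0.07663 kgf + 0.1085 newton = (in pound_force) 0.1933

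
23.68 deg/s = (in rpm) 3.947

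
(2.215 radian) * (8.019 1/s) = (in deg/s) 1018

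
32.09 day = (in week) 4.584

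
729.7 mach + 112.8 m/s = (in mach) 730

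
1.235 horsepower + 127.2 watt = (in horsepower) 1.406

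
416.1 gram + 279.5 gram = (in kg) 0.6956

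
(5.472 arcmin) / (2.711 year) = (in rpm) 1.778e-10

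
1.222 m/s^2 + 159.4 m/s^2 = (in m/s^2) 160.6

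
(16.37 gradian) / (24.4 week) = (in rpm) 1.664e-07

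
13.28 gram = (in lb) 0.02928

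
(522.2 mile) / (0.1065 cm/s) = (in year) 25.02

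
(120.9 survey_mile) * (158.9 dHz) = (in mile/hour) 6.916e+06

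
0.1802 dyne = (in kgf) 1.838e-07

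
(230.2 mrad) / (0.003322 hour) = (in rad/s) 0.01925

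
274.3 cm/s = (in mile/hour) 6.136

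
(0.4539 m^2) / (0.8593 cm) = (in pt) 1.497e+05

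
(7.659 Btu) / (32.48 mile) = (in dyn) 1.546e+04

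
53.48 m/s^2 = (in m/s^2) 53.48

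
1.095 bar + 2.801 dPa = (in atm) 1.081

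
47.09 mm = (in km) 4.709e-05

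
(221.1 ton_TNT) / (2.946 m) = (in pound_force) 7.059e+10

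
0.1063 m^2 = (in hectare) 1.063e-05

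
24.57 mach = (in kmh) 3.012e+04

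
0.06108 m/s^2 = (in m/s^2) 0.06108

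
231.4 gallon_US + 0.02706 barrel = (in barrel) 5.537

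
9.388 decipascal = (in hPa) 0.009388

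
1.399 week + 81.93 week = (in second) 5.04e+07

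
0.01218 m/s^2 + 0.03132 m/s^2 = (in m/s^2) 0.0435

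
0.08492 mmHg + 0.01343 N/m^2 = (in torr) 0.08502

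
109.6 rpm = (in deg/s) 657.6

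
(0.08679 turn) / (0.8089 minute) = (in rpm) 0.1073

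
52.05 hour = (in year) 0.005942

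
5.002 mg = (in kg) 5.002e-06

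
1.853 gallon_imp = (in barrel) 0.05298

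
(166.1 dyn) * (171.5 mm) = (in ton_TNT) 6.808e-14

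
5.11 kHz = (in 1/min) 3.066e+05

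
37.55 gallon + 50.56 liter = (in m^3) 0.1927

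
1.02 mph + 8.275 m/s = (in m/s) 8.731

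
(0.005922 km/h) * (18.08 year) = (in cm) 9.379e+07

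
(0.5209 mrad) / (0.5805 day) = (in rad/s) 1.039e-08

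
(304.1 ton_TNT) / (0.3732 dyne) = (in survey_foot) 1.119e+18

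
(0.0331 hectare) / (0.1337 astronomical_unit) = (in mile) 1.028e-11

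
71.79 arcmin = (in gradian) 1.329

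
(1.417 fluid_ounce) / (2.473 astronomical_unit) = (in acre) 2.799e-20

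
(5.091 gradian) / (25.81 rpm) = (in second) 0.02959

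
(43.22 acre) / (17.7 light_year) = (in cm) 1.044e-10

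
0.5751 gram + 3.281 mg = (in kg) 0.0005784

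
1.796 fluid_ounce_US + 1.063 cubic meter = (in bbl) 6.686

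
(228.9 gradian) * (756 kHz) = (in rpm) 2.596e+07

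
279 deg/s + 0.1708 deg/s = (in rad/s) 4.872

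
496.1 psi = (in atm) 33.76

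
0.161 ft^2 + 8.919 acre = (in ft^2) 3.885e+05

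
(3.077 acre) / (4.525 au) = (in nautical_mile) 9.933e-12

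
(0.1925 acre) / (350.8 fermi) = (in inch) 8.743e+16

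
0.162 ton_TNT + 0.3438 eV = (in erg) 6.778e+15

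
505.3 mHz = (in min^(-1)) 30.32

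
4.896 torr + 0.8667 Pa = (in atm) 0.006451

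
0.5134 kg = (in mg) 5.134e+05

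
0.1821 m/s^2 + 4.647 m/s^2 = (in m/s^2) 4.829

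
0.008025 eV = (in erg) 1.286e-14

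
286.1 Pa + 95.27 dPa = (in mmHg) 2.217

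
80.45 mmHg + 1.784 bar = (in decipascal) 1.891e+06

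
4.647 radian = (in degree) 266.3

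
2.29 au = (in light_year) 3.621e-05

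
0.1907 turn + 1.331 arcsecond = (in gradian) 76.28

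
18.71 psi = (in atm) 1.273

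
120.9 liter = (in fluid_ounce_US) 4088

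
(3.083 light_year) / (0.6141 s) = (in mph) 1.062e+17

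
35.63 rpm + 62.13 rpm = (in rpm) 97.76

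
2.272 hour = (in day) 0.09467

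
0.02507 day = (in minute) 36.1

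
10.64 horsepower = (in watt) 7934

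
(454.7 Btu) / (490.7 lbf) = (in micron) 2.198e+08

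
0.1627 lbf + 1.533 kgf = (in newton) 15.76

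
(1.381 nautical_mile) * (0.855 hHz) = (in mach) 642.2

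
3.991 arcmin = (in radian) 0.001161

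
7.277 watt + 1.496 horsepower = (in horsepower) 1.506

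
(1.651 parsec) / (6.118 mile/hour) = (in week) 3.08e+10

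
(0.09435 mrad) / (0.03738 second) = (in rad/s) 0.002524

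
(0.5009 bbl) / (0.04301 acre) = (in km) 4.575e-07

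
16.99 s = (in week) 2.809e-05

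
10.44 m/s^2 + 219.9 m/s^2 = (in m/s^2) 230.3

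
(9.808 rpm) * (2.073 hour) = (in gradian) 4.88e+05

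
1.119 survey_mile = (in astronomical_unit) 1.204e-08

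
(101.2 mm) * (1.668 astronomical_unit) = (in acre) 6.24e+06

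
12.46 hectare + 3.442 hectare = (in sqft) 1.712e+06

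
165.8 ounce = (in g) 4700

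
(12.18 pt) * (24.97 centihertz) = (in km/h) 0.003863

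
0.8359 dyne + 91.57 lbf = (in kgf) 41.54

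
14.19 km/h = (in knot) 7.662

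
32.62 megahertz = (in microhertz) 3.262e+13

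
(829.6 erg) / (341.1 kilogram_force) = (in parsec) 8.037e-25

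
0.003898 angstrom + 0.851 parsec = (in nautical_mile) 1.418e+13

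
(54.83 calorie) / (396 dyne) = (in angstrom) 5.793e+14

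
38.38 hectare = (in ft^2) 4.131e+06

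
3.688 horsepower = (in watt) 2750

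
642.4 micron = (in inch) 0.02529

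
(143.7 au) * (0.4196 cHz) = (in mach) 2.649e+08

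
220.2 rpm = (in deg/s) 1321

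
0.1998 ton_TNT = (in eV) 5.218e+27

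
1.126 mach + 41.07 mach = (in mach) 42.2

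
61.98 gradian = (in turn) 0.155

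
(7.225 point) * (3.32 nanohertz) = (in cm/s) 8.462e-10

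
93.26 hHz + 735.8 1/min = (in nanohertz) 9.338e+12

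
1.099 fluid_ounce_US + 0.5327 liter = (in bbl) 0.003555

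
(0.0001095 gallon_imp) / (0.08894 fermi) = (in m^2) 5.597e+09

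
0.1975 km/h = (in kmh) 0.1975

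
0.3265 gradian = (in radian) 0.005129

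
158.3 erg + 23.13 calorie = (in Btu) 0.09173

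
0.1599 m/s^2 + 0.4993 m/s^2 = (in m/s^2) 0.6592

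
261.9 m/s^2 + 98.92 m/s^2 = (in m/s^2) 360.8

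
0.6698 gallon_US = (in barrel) 0.01595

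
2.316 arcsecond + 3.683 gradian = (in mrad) 57.86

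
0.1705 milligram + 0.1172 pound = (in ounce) 1.875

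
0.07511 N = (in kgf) 0.007659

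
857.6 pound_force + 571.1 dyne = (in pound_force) 857.6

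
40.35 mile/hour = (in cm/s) 1804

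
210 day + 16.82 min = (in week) 30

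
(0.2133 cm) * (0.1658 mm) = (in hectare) 3.537e-11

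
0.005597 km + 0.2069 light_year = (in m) 1.957e+15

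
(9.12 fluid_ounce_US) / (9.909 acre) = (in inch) 2.648e-07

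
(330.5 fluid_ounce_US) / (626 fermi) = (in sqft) 1.681e+11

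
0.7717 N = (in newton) 0.7717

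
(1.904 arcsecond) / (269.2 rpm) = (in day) 3.79e-12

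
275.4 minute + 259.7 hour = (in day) 11.01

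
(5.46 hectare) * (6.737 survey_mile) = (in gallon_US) 1.564e+11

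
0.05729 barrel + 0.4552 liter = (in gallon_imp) 2.104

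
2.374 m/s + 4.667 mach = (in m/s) 1591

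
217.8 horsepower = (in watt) 1.624e+05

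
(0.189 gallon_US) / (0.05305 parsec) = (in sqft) 4.704e-18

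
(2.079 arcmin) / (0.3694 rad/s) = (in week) 2.707e-09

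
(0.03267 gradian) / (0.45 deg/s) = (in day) 7.562e-07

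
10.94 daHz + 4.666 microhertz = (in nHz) 1.094e+11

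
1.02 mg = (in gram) 0.00102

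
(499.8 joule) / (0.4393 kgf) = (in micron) 1.16e+08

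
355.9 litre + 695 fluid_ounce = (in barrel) 2.368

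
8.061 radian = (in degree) 461.9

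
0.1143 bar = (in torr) 85.73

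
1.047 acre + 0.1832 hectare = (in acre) 1.5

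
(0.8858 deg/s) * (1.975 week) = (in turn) 2939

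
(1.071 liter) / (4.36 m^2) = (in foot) 0.0008059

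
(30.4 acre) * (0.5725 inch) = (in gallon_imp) 3.935e+05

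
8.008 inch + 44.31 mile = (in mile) 44.31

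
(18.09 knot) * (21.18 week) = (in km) 1.192e+05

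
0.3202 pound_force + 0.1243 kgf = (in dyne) 2.643e+05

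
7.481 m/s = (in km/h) 26.93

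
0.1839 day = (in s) 1.589e+04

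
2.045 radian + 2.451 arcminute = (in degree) 117.2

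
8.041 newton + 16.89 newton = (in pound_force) 5.605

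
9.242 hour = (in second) 3.327e+04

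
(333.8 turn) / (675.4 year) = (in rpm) 9.403e-07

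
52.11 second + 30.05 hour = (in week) 0.179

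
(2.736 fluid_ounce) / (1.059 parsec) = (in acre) 6.119e-25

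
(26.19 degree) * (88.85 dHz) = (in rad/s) 4.061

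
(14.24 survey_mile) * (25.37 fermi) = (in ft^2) 6.258e-09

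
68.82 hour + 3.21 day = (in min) 8752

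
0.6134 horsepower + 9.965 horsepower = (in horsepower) 10.58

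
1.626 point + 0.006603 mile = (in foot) 34.87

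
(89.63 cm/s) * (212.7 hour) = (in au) 4.588e-06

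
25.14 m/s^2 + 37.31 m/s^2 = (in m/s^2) 62.45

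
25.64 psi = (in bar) 1.768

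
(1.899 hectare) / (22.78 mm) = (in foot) 2.735e+06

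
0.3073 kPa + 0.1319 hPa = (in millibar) 3.205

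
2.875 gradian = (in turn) 0.007188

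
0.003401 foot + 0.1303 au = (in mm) 1.949e+13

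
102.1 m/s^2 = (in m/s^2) 102.1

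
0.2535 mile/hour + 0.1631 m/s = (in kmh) 0.9951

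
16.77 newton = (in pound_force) 3.77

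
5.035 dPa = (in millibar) 0.005035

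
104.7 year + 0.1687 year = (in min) 5.512e+07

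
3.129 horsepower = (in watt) 2333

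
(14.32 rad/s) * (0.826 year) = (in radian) 3.73e+08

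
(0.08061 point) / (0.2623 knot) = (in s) 0.0002107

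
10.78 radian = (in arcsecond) 2.224e+06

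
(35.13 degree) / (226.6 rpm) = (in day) 2.991e-07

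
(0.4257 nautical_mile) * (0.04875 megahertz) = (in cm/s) 3.843e+09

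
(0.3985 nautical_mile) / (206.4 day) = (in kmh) 0.000149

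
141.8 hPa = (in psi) 2.057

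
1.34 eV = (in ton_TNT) 5.131e-29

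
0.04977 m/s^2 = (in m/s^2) 0.04977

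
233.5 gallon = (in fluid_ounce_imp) 3.111e+04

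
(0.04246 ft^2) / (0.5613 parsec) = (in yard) 2.491e-19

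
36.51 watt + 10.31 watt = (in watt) 46.82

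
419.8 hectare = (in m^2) 4.198e+06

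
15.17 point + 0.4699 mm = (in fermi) 5.822e+12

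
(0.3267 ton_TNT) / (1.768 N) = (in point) 2.192e+12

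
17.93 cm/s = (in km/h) 0.6455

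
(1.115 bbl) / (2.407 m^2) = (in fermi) 7.365e+13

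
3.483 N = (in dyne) 3.483e+05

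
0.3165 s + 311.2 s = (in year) 9.878e-06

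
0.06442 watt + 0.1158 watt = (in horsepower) 0.0002417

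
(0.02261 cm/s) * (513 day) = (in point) 2.841e+07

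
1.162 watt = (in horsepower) 0.001558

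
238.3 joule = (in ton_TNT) 5.696e-08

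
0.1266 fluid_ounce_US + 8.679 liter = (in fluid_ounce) 293.6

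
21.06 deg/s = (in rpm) 3.51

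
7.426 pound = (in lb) 7.426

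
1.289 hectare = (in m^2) 1.289e+04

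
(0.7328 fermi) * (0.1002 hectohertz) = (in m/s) 7.343e-15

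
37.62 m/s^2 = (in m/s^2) 37.62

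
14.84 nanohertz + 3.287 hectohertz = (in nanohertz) 3.287e+11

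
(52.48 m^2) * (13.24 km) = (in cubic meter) 6.948e+05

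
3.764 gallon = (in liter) 14.25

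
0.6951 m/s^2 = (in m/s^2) 0.6951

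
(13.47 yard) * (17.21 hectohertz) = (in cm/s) 2.12e+06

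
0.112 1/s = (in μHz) 1.12e+05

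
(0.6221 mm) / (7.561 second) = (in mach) 2.416e-07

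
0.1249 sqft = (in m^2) 0.0116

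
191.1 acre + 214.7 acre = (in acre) 405.8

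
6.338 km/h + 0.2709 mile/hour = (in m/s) 1.882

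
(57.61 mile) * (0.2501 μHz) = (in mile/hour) 0.05187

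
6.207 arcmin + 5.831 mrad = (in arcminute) 26.25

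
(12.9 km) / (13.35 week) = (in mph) 0.003574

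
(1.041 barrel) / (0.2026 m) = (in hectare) 8.169e-05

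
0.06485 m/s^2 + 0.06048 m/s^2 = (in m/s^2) 0.1253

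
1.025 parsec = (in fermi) 3.163e+31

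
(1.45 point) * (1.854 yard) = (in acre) 2.143e-07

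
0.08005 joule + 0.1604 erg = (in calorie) 0.01913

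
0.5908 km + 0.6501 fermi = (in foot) 1938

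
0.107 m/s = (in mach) 0.0003142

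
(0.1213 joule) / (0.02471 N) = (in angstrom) 4.909e+10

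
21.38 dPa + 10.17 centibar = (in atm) 0.1004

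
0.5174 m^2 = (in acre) 0.0001279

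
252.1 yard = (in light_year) 2.437e-14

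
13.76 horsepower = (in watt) 1.026e+04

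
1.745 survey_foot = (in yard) 0.5817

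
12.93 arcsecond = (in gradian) 0.003991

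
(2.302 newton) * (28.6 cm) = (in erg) 6.584e+06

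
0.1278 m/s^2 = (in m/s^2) 0.1278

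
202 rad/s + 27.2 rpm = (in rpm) 1956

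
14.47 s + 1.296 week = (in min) 1.306e+04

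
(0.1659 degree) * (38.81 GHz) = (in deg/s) 6.439e+09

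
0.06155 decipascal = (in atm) 6.075e-08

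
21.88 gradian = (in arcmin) 1182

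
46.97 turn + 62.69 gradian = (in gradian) 1.885e+04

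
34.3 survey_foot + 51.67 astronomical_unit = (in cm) 7.73e+14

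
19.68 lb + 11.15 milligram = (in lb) 19.68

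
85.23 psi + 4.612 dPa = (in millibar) 5876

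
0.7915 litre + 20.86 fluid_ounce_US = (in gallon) 0.3721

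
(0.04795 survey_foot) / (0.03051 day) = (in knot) 1.078e-05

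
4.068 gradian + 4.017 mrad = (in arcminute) 233.5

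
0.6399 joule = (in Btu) 0.0006065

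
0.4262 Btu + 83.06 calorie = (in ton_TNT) 1.905e-07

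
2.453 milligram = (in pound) 5.408e-06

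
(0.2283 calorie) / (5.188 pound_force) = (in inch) 1.63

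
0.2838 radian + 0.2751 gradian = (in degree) 16.51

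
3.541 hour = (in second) 1.275e+04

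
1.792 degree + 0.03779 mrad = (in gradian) 1.994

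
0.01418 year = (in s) 4.472e+05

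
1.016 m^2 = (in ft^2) 10.94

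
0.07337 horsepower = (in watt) 54.71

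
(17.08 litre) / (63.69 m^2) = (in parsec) 8.691e-21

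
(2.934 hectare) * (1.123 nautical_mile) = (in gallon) 1.612e+10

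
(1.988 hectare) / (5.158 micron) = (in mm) 3.854e+12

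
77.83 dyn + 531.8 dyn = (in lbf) 0.001371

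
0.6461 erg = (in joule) 6.461e-08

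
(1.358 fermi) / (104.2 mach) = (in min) 6.379e-22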